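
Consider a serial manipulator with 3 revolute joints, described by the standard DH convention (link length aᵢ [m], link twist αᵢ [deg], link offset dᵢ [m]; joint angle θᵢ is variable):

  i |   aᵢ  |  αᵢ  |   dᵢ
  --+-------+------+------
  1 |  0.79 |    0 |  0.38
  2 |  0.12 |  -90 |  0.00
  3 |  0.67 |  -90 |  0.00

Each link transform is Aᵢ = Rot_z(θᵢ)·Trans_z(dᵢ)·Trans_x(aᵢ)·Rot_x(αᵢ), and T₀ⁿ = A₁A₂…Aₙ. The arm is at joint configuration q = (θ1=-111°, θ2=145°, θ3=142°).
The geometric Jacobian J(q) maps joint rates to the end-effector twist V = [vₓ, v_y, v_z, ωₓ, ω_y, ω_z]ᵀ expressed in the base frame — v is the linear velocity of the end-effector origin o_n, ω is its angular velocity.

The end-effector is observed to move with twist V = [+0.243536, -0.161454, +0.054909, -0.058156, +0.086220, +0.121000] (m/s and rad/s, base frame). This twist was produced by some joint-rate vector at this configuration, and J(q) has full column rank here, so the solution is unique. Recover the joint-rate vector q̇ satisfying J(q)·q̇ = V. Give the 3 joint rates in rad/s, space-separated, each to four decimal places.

0.3410 -0.2200 0.1040

o_n = [-0.6213, -0.9657, -0.0325]
J₁: ẑ×o_n = [0.9657, -0.6213, 0.0000], ω = ẑ
J2: z=[0.0000, 0.0000, 1.0000] o=[-0.2831, -0.7375, 0.3800] → [0.2281, -0.3382, 0.0000, 0.0000, 0.0000, 1.0000]
J3: z=[-0.5592, 0.8290, 0.0000] o=[-0.1836, -0.6704, 0.3800] → [-0.3420, -0.2307, 0.5280, -0.5592, 0.8290, 0.0000]
q̇ = J⁺·V = [0.3410, -0.2200, 0.1040]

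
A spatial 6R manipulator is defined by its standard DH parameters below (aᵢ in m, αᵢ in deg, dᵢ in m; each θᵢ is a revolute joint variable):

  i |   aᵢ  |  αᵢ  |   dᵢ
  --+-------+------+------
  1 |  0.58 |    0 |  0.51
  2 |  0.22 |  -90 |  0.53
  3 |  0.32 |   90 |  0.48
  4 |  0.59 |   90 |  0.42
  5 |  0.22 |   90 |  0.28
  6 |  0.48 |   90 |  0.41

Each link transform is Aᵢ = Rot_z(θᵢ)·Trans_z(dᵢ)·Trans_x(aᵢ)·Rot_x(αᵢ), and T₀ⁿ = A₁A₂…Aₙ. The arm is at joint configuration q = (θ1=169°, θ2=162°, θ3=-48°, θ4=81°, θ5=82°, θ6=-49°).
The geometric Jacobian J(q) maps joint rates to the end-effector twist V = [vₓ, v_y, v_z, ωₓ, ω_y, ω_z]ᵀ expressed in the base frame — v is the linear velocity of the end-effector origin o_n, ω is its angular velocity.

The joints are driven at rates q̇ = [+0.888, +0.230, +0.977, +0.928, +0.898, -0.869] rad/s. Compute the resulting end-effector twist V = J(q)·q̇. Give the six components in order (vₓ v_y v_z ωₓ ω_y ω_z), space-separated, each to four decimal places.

o_n = [0.0321, 1.5496, 1.9392]
J₁: ẑ×o_n = [-1.5496, 0.0321, 0.0000], ω = ẑ
J2: z=[0.0000, 0.0000, 1.0000] o=[-0.5693, 0.1107, 0.5100] → [-1.4390, 0.6015, 0.0000, 0.0000, 0.0000, 1.0000]
J3: z=[0.4848, 0.8746, 0.0000] o=[-0.3769, 0.0040, 1.0400] → [0.7864, -0.4359, 0.3916, 0.4848, 0.8746, 0.0000]
J4: z=[-0.6500, 0.3603, 0.6691] o=[0.0431, 0.3200, 1.2778] → [-0.5845, 0.4226, -0.7953, -0.6500, 0.3603, 0.6691]
J5: z=[0.5022, -0.4572, 0.7340] o=[0.1066, 0.9511, 1.6274] → [-0.5819, -0.2112, 0.2665, 0.5022, -0.4572, 0.7340]
J6: z=[0.6553, 0.7550, 0.0220] o=[0.1231, 0.9264, 1.9823] → [-0.0463, 0.0263, 0.4770, 0.6553, 0.7550, 0.0220]
V = J·q̇ = [-1.9634, -0.0794, -0.5307, -0.2480, 0.1221, 2.3790]

-1.9634 -0.0794 -0.5307 -0.2480 0.1221 2.3790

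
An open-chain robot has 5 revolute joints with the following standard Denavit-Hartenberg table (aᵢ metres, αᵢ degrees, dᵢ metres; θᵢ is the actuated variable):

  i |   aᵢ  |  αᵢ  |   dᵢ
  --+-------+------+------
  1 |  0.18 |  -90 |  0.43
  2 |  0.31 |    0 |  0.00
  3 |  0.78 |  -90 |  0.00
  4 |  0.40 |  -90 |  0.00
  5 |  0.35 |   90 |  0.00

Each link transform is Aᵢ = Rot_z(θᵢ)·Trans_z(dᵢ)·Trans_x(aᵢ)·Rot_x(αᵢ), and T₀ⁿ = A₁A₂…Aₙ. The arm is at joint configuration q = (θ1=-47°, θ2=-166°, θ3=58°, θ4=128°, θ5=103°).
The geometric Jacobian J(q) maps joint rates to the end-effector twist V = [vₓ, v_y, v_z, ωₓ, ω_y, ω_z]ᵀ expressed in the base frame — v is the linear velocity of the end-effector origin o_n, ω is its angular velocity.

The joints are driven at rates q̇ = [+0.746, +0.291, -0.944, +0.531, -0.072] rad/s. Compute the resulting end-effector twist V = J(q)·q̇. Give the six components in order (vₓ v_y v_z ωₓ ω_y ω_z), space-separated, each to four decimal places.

o_n = [-0.6114, 0.2845, 0.9533]
J₁: ẑ×o_n = [-0.2845, -0.6114, 0.0000], ω = ẑ
J2: z=[0.7314, 0.6820, 0.0000] o=[0.1228, -0.1316, 0.4300] → [0.3569, -0.3827, 0.8050, 0.7314, 0.6820, 0.0000]
J3: z=[0.7314, 0.6820, 0.0000] o=[-0.0824, 0.0883, 0.5050] → [0.3058, -0.3279, 0.5043, 0.7314, 0.6820, 0.0000]
J4: z=[0.6486, -0.6956, 0.3090] o=[-0.2468, 0.2646, 1.2468] → [0.1980, 0.0777, -0.2408, 0.6486, -0.6956, 0.3090]
J5: z=[0.6163, 0.2418, -0.7494] o=[-0.4254, -0.0060, 1.0126] → [0.2034, 0.1760, 0.2240, 0.6163, 0.2418, -0.7494]
V = J·q̇ = [-0.3065, -0.2294, -0.3857, -0.1775, -0.8321, 0.9640]

-0.3065 -0.2294 -0.3857 -0.1775 -0.8321 0.9640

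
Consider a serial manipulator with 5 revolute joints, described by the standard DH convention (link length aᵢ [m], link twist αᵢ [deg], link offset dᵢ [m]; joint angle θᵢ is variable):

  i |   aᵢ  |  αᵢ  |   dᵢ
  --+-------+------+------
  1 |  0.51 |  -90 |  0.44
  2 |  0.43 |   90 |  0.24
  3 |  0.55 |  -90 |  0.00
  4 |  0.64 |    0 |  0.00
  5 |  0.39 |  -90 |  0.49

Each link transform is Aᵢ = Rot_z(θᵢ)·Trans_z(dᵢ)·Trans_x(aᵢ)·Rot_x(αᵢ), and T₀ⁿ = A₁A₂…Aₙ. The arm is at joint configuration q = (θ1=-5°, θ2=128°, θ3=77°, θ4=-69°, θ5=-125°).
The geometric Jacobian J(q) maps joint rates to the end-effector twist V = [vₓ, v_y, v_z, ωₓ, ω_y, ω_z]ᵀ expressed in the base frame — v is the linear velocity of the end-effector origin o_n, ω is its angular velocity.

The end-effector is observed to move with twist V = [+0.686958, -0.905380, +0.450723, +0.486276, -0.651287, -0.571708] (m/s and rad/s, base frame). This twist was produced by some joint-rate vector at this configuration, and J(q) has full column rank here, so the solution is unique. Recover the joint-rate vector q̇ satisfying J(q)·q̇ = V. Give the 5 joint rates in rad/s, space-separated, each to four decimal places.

-0.2070 -0.6170 0.6510 -0.6930 0.7400

o_n = [0.9414, 0.6614, 0.0965]
J₁: ẑ×o_n = [-0.6614, 0.9414, 0.0000], ω = ẑ
J2: z=[0.0872, 0.9962, 0.0000] o=[0.5081, -0.0444, 0.4400] → [-0.3421, 0.0299, -0.3702, 0.0872, 0.9962, 0.0000]
J3: z=[0.7850, -0.0687, -0.6157] o=[0.2652, 0.2177, 0.1012] → [0.2735, -0.4127, 0.3947, 0.7850, -0.0687, -0.6157]
J4: z=[0.6172, 0.1718, 0.7678] o=[0.2361, 0.7582, 0.0037] → [0.0903, 0.4842, -0.1810, 0.6172, 0.1718, 0.7678]
J5: z=[0.6172, 0.1718, 0.7678] o=[0.6929, 0.9426, -0.4048] → [0.3021, -0.1187, -0.2163, 0.6172, 0.1718, 0.7678]
q̇ = J⁺·V = [-0.2070, -0.6170, 0.6510, -0.6930, 0.7400]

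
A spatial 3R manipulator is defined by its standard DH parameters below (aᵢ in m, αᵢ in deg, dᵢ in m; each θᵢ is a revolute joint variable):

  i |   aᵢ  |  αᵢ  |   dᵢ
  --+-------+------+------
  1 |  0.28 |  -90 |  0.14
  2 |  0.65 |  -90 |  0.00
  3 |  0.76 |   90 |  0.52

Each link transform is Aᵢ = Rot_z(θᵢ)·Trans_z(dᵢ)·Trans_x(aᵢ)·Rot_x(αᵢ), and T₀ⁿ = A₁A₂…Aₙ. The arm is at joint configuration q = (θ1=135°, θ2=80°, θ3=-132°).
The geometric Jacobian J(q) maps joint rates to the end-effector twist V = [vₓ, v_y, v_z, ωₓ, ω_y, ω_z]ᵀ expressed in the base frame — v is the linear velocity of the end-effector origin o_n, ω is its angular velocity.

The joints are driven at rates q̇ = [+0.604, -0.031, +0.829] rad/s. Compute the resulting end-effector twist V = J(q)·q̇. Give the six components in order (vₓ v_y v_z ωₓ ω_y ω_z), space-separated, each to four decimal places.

o_n = [-0.2526, -0.5461, -0.0896]
J₁: ẑ×o_n = [0.5461, -0.2526, 0.0000], ω = ẑ
J2: z=[-0.7071, -0.7071, 0.0000] o=[-0.1980, 0.1980, 0.1400] → [0.1624, -0.1624, 0.4875, -0.7071, -0.7071, 0.0000]
J3: z=[0.6964, -0.6964, -0.1736] o=[-0.2778, 0.2778, -0.5001] → [-0.4289, -0.2902, -0.5562, 0.6964, -0.6964, -0.1736]
V = J·q̇ = [-0.0308, -0.3882, -0.4762, 0.5992, -0.5554, 0.4600]

-0.0308 -0.3882 -0.4762 0.5992 -0.5554 0.4600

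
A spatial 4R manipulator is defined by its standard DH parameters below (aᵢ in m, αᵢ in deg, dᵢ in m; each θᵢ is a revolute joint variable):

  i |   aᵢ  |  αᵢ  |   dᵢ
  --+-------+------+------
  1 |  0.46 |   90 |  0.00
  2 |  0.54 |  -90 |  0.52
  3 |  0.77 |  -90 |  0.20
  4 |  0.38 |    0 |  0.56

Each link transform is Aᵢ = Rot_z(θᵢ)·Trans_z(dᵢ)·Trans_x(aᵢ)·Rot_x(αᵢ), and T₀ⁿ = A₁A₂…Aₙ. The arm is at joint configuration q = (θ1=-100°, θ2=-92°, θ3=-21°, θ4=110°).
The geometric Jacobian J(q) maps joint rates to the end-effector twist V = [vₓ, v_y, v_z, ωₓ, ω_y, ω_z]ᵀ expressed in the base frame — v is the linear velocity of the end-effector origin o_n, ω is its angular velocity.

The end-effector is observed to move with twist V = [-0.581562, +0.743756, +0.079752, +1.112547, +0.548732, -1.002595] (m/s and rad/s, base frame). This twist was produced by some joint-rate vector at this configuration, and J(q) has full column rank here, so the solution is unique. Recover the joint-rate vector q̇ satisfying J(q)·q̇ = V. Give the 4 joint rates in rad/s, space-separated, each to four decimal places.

-0.7980 -0.4010 -0.7260 0.6420

o_n = [-0.2676, -0.2131, -1.3319]
J₁: ẑ×o_n = [0.2131, -0.2676, 0.0000], ω = ẑ
J2: z=[-0.9848, 0.1736, 0.0000] o=[-0.0799, -0.4530, 0.0000] → [-0.2313, -1.3117, -0.2037, -0.9848, 0.1736, 0.0000]
J3: z=[-0.1735, -0.9842, -0.0349] o=[-0.5887, -0.3442, -0.5397] → [0.7843, -0.1487, 0.2933, -0.1735, -0.9842, -0.0349]
J4: z=[0.9216, -0.1498, -0.3581] o=[-0.8908, -0.4684, -1.2651] → [0.1014, -0.1616, 0.3286, 0.9216, -0.1498, -0.3581]
q̇ = J⁺·V = [-0.7980, -0.4010, -0.7260, 0.6420]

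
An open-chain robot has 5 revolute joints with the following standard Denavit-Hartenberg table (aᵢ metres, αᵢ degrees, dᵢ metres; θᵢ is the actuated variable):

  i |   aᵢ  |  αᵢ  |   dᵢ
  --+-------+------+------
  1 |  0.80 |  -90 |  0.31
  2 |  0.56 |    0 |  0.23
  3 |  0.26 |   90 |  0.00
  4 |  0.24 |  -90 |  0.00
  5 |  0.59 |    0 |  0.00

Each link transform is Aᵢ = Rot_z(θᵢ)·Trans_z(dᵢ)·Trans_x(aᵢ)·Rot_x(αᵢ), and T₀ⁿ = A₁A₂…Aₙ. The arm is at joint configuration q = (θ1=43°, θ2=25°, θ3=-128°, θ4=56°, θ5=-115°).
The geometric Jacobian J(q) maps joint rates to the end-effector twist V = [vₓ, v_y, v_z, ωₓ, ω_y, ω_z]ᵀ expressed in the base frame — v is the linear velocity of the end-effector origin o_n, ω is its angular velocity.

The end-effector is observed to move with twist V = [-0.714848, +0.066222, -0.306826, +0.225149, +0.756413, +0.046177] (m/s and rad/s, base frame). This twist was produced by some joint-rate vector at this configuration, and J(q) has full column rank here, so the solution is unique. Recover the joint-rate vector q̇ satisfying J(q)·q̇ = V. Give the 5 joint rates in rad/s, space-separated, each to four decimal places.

o_n = [0.3817, 0.6599, 0.2013]
J₁: ẑ×o_n = [-0.6599, 0.3817, 0.0000], ω = ẑ
J2: z=[-0.6820, 0.7314, 0.0000] o=[0.5851, 0.5456, 0.3100] → [-0.0795, -0.0741, 0.0708, -0.6820, 0.7314, 0.0000]
J3: z=[-0.6820, 0.7314, 0.0000] o=[0.7994, 1.0599, 0.0733] → [0.0936, 0.0873, 0.5783, -0.6820, 0.7314, 0.0000]
J4: z=[-0.7126, -0.6645, -0.2250] o=[0.7566, 1.0201, 0.3267] → [0.0023, -0.0050, 0.0075, -0.7126, -0.6645, -0.2250]
J5: z=[-0.2450, 0.5362, -0.8078] o=[0.5989, 1.1450, 0.4574] → [-0.5292, 0.1126, 0.2353, -0.2450, 0.5362, -0.8078]
q̇ = J⁺·V = [0.3800, 0.9510, -0.8740, -0.5880, 0.5770]

0.3800 0.9510 -0.8740 -0.5880 0.5770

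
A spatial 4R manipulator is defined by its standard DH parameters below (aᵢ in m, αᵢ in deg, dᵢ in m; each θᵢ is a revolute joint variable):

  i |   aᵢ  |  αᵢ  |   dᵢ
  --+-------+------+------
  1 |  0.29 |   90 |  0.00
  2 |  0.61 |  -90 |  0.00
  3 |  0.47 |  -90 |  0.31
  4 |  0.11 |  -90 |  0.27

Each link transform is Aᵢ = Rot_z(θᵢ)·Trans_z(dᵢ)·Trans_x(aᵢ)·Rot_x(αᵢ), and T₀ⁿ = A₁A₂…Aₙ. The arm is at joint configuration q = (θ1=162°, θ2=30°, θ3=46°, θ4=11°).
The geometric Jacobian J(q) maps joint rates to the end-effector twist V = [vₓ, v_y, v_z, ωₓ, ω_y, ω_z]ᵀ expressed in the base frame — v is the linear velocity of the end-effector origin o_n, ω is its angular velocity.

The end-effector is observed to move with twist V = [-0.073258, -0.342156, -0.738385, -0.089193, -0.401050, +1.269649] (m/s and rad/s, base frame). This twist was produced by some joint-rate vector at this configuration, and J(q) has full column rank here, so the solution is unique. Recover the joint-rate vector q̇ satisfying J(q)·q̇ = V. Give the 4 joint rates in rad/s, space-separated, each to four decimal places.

o_n = [-0.9980, -0.3101, 0.6589]
J₁: ẑ×o_n = [0.3101, -0.9980, 0.0000], ω = ẑ
J2: z=[0.3090, 0.9511, 0.0000] o=[-0.2758, 0.0896, 0.0000] → [0.6267, -0.2036, 0.5633, 0.3090, 0.9511, 0.0000]
J3: z=[0.4755, -0.1545, 0.8660] o=[-0.7782, 0.2529, 0.3050] → [0.4329, -0.3586, -0.3017, 0.4755, -0.1545, 0.8660]
J4: z=[0.3778, -0.8532, -0.3597] o=[-1.0042, -0.0292, 0.7367] → [-0.0347, 0.0271, -0.1008, 0.3778, -0.8532, -0.3597]
q̇ = J⁺·V = [0.1560, -0.9140, 0.9840, -0.7270]

0.1560 -0.9140 0.9840 -0.7270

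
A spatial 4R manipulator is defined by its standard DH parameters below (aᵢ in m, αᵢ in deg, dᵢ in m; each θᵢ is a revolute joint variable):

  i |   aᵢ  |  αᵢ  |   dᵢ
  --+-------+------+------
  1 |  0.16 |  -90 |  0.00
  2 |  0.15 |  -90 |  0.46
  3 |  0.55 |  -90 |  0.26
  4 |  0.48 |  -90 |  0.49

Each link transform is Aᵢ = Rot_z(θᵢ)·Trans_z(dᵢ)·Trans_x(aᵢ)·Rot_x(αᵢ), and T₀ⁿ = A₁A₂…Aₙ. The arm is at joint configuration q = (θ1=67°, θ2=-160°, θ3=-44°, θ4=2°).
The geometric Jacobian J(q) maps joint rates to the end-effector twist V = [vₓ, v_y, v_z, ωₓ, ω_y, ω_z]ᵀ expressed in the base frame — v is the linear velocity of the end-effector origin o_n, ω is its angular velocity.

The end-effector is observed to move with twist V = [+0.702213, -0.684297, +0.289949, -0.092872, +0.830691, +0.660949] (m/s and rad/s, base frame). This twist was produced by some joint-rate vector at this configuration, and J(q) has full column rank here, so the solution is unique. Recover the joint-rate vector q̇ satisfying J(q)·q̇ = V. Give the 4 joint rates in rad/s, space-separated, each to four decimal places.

0.1790 -0.1280 0.7020 -0.7480

o_n = [-1.1144, -0.5195, 0.6496]
J₁: ẑ×o_n = [0.5195, -1.1144, 0.0000], ω = ẑ
J2: z=[-0.9205, 0.3907, 0.0000] o=[0.0625, 0.1473, 0.0000] → [0.2538, 0.5980, 1.0737, -0.9205, 0.3907, 0.0000]
J3: z=[0.1336, 0.3148, 0.9397] o=[-0.4160, 0.1973, 0.0513] → [0.8619, -0.7363, 0.1241, 0.1336, 0.3148, 0.9397]
J4: z=[0.4071, -0.8819, 0.2376] o=[-0.8782, 0.0862, 0.4309] → [-0.0490, -0.1452, -0.4549, 0.4071, -0.8819, 0.2376]
q̇ = J⁺·V = [0.1790, -0.1280, 0.7020, -0.7480]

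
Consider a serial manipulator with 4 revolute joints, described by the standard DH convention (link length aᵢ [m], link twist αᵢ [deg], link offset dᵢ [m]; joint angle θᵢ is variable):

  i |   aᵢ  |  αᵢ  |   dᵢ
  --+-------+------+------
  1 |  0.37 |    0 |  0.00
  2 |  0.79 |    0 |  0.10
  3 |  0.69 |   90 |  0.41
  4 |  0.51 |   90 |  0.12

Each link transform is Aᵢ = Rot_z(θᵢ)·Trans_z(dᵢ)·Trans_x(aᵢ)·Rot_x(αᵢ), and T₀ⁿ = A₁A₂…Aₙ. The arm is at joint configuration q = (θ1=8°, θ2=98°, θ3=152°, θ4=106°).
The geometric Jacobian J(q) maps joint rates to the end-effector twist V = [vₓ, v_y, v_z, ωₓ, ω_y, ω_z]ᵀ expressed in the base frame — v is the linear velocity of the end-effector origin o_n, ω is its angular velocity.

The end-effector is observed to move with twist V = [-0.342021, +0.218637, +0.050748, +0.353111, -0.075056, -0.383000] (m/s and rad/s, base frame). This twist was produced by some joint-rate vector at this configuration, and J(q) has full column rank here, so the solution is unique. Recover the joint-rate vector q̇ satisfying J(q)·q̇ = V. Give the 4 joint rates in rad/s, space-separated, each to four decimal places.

o_n = [-0.0830, 0.2984, 1.0002]
J₁: ẑ×o_n = [-0.2984, -0.0830, 0.0000], ω = ẑ
J2: z=[0.0000, 0.0000, 1.0000] o=[0.3664, 0.0515, 0.0000] → [-0.2469, -0.4494, 0.0000, 0.0000, 0.0000, 1.0000]
J3: z=[0.0000, 0.0000, 1.0000] o=[0.1486, 0.8109, 0.1000] → [0.5125, -0.2316, 0.0000, 0.0000, 0.0000, 1.0000]
J4: z=[-0.9781, 0.2079, 0.0000] o=[0.0052, 0.1360, 0.5100] → [0.1019, 0.4795, -0.1406, -0.9781, 0.2079, 0.0000]
q̇ = J⁺·V = [0.8770, -0.7930, -0.4670, -0.3610]

0.8770 -0.7930 -0.4670 -0.3610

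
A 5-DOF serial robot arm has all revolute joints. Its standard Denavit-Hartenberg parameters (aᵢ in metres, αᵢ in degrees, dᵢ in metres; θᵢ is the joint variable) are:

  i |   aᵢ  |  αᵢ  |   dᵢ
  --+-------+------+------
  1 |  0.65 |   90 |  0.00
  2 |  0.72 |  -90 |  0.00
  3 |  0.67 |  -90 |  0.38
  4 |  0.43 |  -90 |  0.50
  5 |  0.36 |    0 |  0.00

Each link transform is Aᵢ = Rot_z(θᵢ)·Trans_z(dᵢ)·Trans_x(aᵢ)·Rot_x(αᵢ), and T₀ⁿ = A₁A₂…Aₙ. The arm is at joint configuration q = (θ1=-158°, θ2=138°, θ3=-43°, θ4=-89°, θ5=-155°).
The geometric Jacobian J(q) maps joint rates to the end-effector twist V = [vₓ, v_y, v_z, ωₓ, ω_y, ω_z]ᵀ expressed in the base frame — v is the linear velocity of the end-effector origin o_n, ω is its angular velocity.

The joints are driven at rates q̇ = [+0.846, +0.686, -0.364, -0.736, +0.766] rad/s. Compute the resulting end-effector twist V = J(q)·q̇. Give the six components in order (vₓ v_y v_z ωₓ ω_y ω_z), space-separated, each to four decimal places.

0.3219 1.0710 -1.0716 -0.8483 1.5410 1.1654

o_n = [0.8456, 0.3214, 0.7487]
J₁: ẑ×o_n = [-0.3214, 0.8456, 0.0000], ω = ẑ
J2: z=[-0.3746, 0.9272, 0.0000] o=[-0.6027, -0.2435, 0.0000] → [0.6942, 0.2805, -1.5544, -0.3746, 0.9272, 0.0000]
J3: z=[0.6204, 0.2507, -0.7431] o=[-0.1066, -0.0431, 0.4818] → [0.3377, -0.8732, -0.0126, 0.6204, 0.2507, -0.7431]
J4: z=[0.7439, -0.4882, 0.4563] o=[0.2956, 0.6123, 0.5273] → [0.0246, 0.0862, 0.0521, 0.7439, -0.4882, 0.4563]
J5: z=[0.2376, 0.8314, 0.5023] o=[0.9362, 0.4822, 0.4396] → [0.3377, -0.1189, 0.0371, 0.2376, 0.8314, 0.5023]
V = J·q̇ = [0.3219, 1.0710, -1.0716, -0.8483, 1.5410, 1.1654]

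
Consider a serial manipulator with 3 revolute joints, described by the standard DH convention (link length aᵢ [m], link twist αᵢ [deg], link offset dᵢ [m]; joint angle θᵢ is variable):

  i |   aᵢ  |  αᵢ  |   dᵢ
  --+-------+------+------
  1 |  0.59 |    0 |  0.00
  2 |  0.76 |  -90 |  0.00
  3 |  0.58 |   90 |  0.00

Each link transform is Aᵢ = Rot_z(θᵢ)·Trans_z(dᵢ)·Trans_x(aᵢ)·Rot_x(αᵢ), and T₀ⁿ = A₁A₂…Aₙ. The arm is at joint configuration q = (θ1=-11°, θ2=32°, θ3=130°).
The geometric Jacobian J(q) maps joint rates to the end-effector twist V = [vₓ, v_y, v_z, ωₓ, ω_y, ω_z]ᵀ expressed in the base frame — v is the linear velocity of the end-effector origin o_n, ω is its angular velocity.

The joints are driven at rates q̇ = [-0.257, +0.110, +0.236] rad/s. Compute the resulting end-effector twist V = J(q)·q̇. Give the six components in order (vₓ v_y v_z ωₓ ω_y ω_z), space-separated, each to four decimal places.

-0.1064 -0.2396 0.0880 -0.0846 0.2203 -0.1470

o_n = [0.9406, 0.0262, -0.4443]
J₁: ẑ×o_n = [-0.0262, 0.9406, 0.0000], ω = ẑ
J2: z=[0.0000, 0.0000, 1.0000] o=[0.5792, -0.1126, 0.0000] → [-0.1388, 0.3615, 0.0000, 0.0000, 0.0000, 1.0000]
J3: z=[-0.3584, 0.9336, 0.0000] o=[1.2887, 0.1598, 0.0000] → [-0.4148, -0.1592, 0.3728, -0.3584, 0.9336, 0.0000]
V = J·q̇ = [-0.1064, -0.2396, 0.0880, -0.0846, 0.2203, -0.1470]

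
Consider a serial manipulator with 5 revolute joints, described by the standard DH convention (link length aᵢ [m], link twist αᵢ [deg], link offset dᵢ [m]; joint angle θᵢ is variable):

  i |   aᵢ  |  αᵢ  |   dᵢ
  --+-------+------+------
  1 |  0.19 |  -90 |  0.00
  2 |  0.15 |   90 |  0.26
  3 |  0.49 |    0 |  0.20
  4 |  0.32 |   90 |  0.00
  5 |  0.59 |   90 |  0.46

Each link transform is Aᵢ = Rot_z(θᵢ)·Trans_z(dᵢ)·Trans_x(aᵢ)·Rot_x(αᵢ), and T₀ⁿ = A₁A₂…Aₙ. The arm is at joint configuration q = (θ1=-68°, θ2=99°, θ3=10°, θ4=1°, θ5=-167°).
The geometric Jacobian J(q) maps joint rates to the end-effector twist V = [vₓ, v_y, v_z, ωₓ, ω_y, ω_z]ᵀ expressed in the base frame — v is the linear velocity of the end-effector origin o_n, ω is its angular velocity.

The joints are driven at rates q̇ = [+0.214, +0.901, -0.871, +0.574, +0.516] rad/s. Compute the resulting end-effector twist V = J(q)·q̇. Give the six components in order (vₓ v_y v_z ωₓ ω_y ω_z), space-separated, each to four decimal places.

o_n = [-0.0753, -0.2277, -0.4749]
J₁: ẑ×o_n = [0.2277, -0.0753, 0.0000], ω = ẑ
J2: z=[0.9272, 0.3746, 0.0000] o=[0.0712, -0.1762, 0.0000] → [-0.1779, 0.4403, 0.0071, 0.9272, 0.3746, 0.0000]
J3: z=[0.3700, -0.9158, -0.1564] o=[0.3035, -0.0570, -0.1482] → [0.2725, 0.1801, -0.4100, 0.3700, -0.9158, -0.1564]
J4: z=[0.3700, -0.9158, -0.1564] o=[0.4281, -0.1383, -0.6561] → [-0.1799, 0.0117, -0.4940, 0.3700, -0.9158, -0.1564]
J5: z=[-0.9213, -0.3400, -0.1885] o=[0.4663, -0.0699, -0.9663] → [-0.1969, 0.5548, -0.0387, -0.9213, -0.3400, -0.1885]
V = J·q̇ = [-0.5537, 0.5167, 0.0599, 0.2501, 0.4340, 0.1632]

-0.5537 0.5167 0.0599 0.2501 0.4340 0.1632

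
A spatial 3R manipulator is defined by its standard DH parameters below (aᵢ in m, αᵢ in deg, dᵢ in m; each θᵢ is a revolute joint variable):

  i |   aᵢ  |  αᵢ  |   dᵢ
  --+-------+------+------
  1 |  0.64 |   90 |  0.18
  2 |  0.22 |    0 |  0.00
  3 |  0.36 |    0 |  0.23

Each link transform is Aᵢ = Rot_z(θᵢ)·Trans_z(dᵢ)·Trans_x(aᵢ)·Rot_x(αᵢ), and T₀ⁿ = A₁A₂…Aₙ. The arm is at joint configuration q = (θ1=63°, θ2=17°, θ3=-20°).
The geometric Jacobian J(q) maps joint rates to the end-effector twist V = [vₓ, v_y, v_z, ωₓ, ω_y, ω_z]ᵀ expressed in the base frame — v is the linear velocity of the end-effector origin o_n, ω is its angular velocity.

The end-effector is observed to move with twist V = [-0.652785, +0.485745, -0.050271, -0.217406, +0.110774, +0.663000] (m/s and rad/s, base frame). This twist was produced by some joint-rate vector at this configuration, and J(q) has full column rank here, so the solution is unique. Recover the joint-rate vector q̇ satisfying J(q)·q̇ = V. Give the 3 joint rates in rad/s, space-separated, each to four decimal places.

o_n = [0.7542, 0.9736, 0.2255]
J₁: ẑ×o_n = [-0.9736, 0.7542, 0.0000], ω = ẑ
J2: z=[0.8910, -0.4540, 0.0000] o=[0.2906, 0.5702, 0.1800] → [-0.0206, -0.0405, 0.5699, 0.8910, -0.4540, 0.0000]
J3: z=[0.8910, -0.4540, 0.0000] o=[0.3861, 0.7577, 0.2443] → [0.0086, 0.0168, 0.3595, 0.8910, -0.4540, 0.0000]
q̇ = J⁺·V = [0.6630, 0.1780, -0.4220]

0.6630 0.1780 -0.4220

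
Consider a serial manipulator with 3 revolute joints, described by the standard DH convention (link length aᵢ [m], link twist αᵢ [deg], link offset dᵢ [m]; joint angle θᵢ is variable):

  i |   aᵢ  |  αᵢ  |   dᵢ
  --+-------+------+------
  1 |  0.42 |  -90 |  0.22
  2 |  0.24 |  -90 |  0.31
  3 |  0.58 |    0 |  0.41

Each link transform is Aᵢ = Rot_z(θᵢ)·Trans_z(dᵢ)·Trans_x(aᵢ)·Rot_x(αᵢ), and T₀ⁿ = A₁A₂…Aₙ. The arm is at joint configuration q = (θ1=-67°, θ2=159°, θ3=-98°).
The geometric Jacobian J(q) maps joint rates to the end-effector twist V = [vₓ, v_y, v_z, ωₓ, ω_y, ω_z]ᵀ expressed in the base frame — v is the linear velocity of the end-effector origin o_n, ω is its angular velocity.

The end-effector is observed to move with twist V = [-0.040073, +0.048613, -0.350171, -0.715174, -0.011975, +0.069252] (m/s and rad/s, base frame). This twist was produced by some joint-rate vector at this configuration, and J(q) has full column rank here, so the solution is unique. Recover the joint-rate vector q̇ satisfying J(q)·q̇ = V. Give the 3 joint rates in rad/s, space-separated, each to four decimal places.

-0.6300 -0.6630 0.7490

o_n = [0.8626, 0.2311, 0.5457]
J₁: ẑ×o_n = [-0.2311, 0.8626, 0.0000], ω = ẑ
J2: z=[0.9205, 0.3907, 0.0000] o=[0.1641, -0.3866, 0.2200] → [0.1273, -0.2998, 0.2956, 0.9205, 0.3907, 0.0000]
J3: z=[-0.1400, 0.3299, 0.9336] o=[0.3619, -0.0592, 0.1340] → [-0.1352, 0.5251, -0.2058, -0.1400, 0.3299, 0.9336]
q̇ = J⁺·V = [-0.6300, -0.6630, 0.7490]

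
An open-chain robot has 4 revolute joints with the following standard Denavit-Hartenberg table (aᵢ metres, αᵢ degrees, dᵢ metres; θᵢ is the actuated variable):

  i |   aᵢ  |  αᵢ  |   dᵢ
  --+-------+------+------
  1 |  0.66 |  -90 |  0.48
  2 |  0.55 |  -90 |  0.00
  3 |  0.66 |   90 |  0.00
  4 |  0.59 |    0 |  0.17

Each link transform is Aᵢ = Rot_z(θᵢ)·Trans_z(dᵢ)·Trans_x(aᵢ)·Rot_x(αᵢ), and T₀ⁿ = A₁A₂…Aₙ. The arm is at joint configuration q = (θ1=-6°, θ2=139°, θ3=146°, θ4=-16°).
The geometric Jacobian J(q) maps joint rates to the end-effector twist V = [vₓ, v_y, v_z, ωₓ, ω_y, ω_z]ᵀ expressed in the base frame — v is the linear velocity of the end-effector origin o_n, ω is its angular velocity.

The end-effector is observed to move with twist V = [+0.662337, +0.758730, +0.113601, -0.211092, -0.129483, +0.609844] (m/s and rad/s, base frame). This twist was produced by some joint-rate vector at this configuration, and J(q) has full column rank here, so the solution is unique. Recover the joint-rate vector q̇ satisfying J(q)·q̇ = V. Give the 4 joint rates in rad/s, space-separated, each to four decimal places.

0.9780 0.4270 -0.1490 0.6970

o_n = [0.9555, -0.9321, 0.6015]
J₁: ẑ×o_n = [0.9321, 0.9555, -0.0000], ω = ẑ
J2: z=[0.1045, 0.9945, 0.0000] o=[0.6564, -0.0690, 0.4800] → [0.1208, -0.0127, -0.3877, 0.1045, 0.9945, 0.0000]
J3: z=[-0.6525, 0.0686, 0.7547] o=[0.2436, -0.0256, 0.1192] → [0.7172, 0.8520, 0.5427, -0.6525, 0.0686, 0.7547]
J4: z=[-0.5064, -0.7804, -0.3669] o=[0.6157, -0.4358, 0.4781] → [-0.2784, -0.0622, 0.5165, -0.5064, -0.7804, -0.3669]
q̇ = J⁺·V = [0.9780, 0.4270, -0.1490, 0.6970]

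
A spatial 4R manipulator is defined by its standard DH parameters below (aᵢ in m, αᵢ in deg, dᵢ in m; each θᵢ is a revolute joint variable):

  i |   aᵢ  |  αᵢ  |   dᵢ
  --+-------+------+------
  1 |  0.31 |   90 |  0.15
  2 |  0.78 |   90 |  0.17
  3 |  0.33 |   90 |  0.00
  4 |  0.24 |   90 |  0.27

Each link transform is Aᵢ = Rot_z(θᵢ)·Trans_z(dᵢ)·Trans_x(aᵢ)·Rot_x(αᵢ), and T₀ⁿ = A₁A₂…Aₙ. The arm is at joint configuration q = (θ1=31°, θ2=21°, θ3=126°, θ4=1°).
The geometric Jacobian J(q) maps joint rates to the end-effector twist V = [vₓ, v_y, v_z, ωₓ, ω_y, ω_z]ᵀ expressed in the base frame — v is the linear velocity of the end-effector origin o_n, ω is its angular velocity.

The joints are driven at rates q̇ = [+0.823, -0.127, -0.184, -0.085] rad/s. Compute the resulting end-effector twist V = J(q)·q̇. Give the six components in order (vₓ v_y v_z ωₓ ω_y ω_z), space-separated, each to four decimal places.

o_n = [1.2047, -0.1976, 0.3838]
J₁: ẑ×o_n = [0.1976, 1.2047, -0.0000], ω = ẑ
J2: z=[0.5150, -0.8572, 0.0000] o=[0.2657, 0.1597, 0.1500] → [-0.2004, -0.1204, 0.6209, 0.5150, -0.8572, 0.0000]
J3: z=[0.3072, 0.1846, -0.9336] o=[0.9775, 0.3890, 0.4295] → [-0.5560, -0.1981, -0.2221, 0.3072, 0.1846, -0.9336]
J4: z=[0.9501, -0.1148, 0.2899] o=[0.9597, 0.0669, 0.3600] → [0.0739, 0.0484, -0.2231, 0.9501, -0.1148, 0.2899]
V = J·q̇ = [0.2841, 1.0391, -0.0190, -0.2027, 0.0847, 0.9701]

0.2841 1.0391 -0.0190 -0.2027 0.0847 0.9701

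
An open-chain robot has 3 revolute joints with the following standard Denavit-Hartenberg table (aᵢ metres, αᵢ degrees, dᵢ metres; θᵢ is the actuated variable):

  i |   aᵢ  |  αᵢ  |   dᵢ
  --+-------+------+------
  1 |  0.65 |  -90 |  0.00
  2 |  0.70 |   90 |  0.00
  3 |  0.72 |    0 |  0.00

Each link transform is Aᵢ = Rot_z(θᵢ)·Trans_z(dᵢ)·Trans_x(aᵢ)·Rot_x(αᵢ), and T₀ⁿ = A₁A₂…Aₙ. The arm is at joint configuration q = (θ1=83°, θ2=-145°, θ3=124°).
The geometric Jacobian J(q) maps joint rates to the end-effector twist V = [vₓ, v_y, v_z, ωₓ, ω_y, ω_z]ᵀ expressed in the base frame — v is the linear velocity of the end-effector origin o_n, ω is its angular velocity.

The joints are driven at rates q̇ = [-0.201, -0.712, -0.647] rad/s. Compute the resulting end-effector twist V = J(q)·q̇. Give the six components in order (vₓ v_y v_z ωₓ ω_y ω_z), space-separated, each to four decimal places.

-0.2162 -0.2937 0.0481 0.7519 0.2816 0.3290

o_n = [-0.5429, 0.4761, 0.1706]
J₁: ẑ×o_n = [-0.4761, -0.5429, 0.0000], ω = ẑ
J2: z=[-0.9925, 0.1219, 0.0000] o=[0.0792, 0.6452, 0.0000] → [0.0208, 0.1693, 0.2436, -0.9925, 0.1219, 0.0000]
J3: z=[-0.0699, -0.5693, -0.8192] o=[0.0093, 0.0760, 0.4015] → [0.4592, 0.4362, -0.3424, -0.0699, -0.5693, -0.8192]
V = J·q̇ = [-0.2162, -0.2937, 0.0481, 0.7519, 0.2816, 0.3290]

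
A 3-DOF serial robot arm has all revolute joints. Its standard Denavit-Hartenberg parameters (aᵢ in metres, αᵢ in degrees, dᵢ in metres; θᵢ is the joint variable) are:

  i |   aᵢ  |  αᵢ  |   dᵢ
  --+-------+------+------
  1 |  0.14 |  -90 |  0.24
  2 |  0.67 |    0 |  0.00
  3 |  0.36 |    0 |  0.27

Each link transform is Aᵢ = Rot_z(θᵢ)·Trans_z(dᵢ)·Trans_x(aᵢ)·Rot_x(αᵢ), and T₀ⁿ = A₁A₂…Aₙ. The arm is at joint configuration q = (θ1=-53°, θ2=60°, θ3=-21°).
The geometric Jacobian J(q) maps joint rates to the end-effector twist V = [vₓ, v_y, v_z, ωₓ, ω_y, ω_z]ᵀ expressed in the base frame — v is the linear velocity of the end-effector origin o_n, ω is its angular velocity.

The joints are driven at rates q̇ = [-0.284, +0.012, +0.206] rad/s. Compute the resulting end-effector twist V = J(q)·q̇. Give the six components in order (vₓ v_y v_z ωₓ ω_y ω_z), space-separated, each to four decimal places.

o_n = [0.6699, -0.4403, -0.5668]
J₁: ẑ×o_n = [0.4403, 0.6699, -0.0000], ω = ẑ
J2: z=[0.7986, 0.6018, 0.0000] o=[0.0843, -0.1118, 0.2400] → [-0.4855, 0.6443, -0.6148, 0.7986, 0.6018, 0.0000]
J3: z=[0.7986, 0.6018, 0.0000] o=[0.2859, -0.3794, -0.3402] → [-0.1363, 0.1809, -0.2798, 0.7986, 0.6018, 0.0000]
V = J·q̇ = [-0.1590, -0.1452, -0.0650, 0.1741, 0.1312, -0.2840]

-0.1590 -0.1452 -0.0650 0.1741 0.1312 -0.2840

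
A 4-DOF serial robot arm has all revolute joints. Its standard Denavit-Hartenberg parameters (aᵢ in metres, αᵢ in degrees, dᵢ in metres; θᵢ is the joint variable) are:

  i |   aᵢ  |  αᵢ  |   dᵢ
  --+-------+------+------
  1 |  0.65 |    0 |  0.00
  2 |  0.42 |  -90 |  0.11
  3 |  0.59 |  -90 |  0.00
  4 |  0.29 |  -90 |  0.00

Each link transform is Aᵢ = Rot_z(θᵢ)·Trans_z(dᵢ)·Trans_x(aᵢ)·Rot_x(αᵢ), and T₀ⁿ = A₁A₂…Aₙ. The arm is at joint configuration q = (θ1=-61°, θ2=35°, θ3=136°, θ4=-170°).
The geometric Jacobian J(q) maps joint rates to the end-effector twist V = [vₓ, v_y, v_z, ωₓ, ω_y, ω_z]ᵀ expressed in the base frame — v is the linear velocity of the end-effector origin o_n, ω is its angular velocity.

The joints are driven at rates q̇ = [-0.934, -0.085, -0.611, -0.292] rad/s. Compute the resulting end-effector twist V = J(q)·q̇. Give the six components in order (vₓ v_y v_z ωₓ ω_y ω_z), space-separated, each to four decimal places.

-0.4856 -0.6372 -0.1236 -0.0855 -0.6381 -1.2290

o_n = [0.5179, -0.6114, -0.1015]
J₁: ẑ×o_n = [0.6114, 0.5179, -0.0000], ω = ẑ
J2: z=[0.0000, 0.0000, 1.0000] o=[0.3151, -0.5685, 0.0000] → [0.0429, 0.2028, -0.0000, 0.0000, 0.0000, 1.0000]
J3: z=[0.4384, 0.8988, 0.0000] o=[0.6926, -0.7526, 0.1100] → [-0.1901, 0.0927, 0.2190, 0.4384, 0.8988, 0.0000]
J4: z=[-0.6244, 0.3045, 0.7193] o=[0.3112, -0.5666, -0.2998] → [0.0926, 0.2726, -0.0350, -0.6244, 0.3045, 0.7193]
V = J·q̇ = [-0.4856, -0.6372, -0.1236, -0.0855, -0.6381, -1.2290]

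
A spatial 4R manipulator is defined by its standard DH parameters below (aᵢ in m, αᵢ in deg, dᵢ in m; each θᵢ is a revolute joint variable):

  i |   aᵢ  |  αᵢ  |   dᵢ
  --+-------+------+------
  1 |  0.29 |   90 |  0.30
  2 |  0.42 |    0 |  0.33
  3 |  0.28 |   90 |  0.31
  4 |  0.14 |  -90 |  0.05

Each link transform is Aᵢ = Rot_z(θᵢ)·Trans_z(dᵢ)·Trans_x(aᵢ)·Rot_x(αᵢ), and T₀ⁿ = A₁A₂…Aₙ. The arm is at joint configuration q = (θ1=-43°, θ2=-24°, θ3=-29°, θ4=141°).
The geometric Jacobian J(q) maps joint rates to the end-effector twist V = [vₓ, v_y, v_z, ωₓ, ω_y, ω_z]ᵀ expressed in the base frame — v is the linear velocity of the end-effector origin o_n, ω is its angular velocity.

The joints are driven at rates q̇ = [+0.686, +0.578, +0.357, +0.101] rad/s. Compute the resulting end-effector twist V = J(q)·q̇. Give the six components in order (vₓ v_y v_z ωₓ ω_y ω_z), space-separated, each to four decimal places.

0.8999 -0.1330 0.2879 -0.6967 -0.6288 0.6252

o_n = [0.0423, -1.0350, -0.0376]
J₁: ẑ×o_n = [1.0350, 0.0423, -0.0000], ω = ẑ
J2: z=[-0.6820, -0.7314, 0.0000] o=[0.2121, -0.1978, 0.3000] → [0.2469, -0.2303, 0.4468, -0.6820, -0.7314, 0.0000]
J3: z=[-0.6820, -0.7314, 0.0000] o=[0.2676, -0.7008, 0.1292] → [0.1220, -0.1138, 0.0631, -0.6820, -0.7314, 0.0000]
J4: z=[-0.5841, 0.5447, -0.6018] o=[0.1795, -1.0424, -0.0944] → [0.0354, 0.1157, 0.0704, -0.5841, 0.5447, -0.6018]
V = J·q̇ = [0.8999, -0.1330, 0.2879, -0.6967, -0.6288, 0.6252]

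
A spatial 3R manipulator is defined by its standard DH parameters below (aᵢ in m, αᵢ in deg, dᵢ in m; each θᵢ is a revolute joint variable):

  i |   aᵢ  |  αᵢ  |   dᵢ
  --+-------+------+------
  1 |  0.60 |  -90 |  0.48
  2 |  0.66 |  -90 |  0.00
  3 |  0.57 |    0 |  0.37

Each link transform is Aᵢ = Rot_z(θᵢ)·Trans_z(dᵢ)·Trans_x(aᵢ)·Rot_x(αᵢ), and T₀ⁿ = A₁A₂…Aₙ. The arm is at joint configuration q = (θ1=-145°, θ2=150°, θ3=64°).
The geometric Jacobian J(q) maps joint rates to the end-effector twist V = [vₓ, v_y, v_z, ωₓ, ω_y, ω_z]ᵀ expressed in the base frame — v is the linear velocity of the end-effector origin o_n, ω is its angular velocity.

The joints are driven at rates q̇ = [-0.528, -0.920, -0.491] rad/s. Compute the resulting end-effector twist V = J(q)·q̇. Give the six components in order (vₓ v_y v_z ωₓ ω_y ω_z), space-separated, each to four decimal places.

0.4820 -0.0527 -1.0209 -0.7288 0.6128 -0.9532

o_n = [0.0117, 0.6336, 0.3455]
J₁: ẑ×o_n = [-0.6336, 0.0117, 0.0000], ω = ẑ
J2: z=[0.5736, -0.8192, 0.0000] o=[-0.4915, -0.3441, 0.4800] → [0.1102, 0.0771, 0.9730, 0.5736, -0.8192, 0.0000]
J3: z=[0.4096, 0.2868, 0.8660] o=[-0.0233, -0.0163, 0.1500] → [-0.5068, -0.0498, 0.2562, 0.4096, 0.2868, 0.8660]
V = J·q̇ = [0.4820, -0.0527, -1.0209, -0.7288, 0.6128, -0.9532]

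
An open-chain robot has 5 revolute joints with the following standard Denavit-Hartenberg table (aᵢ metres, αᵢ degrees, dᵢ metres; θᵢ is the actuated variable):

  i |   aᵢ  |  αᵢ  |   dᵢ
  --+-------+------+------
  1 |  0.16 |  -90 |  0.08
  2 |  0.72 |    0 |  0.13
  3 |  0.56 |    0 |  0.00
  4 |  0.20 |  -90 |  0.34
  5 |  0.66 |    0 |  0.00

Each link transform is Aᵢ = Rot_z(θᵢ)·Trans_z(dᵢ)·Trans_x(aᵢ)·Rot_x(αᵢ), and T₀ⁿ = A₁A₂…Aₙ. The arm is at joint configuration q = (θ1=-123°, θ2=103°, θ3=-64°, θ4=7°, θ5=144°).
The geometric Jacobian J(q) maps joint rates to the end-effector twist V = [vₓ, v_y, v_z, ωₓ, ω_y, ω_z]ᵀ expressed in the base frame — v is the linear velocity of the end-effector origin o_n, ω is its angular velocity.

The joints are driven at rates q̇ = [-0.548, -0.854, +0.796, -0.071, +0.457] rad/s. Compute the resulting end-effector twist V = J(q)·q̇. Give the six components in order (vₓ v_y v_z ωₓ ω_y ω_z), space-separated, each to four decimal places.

-0.1658 -0.5009 -0.0155 0.0709 0.3460 -0.8655

o_n = [-0.0408, -0.2135, -0.7337]
J₁: ẑ×o_n = [0.2135, -0.0408, 0.0000], ω = ẑ
J2: z=[0.8387, -0.5446, 0.0000] o=[-0.0871, -0.1342, 0.0800] → [0.4432, 0.6825, -0.0413, 0.8387, -0.5446, 0.0000]
J3: z=[0.8387, -0.5446, 0.0000] o=[0.1101, -0.0692, -0.6215] → [0.0611, 0.0941, -0.2032, 0.8387, -0.5446, 0.0000]
J4: z=[0.8387, -0.5446, 0.0000] o=[-0.1269, -0.4341, -0.9740] → [-0.1308, -0.2015, 0.2320, 0.8387, -0.5446, 0.0000]
J5: z=[0.3918, 0.6033, -0.6947] o=[0.0825, -0.7358, -1.1178] → [0.5946, -0.0648, 0.2791, 0.3918, 0.6033, -0.6947]
V = J·q̇ = [-0.1658, -0.5009, -0.0155, 0.0709, 0.3460, -0.8655]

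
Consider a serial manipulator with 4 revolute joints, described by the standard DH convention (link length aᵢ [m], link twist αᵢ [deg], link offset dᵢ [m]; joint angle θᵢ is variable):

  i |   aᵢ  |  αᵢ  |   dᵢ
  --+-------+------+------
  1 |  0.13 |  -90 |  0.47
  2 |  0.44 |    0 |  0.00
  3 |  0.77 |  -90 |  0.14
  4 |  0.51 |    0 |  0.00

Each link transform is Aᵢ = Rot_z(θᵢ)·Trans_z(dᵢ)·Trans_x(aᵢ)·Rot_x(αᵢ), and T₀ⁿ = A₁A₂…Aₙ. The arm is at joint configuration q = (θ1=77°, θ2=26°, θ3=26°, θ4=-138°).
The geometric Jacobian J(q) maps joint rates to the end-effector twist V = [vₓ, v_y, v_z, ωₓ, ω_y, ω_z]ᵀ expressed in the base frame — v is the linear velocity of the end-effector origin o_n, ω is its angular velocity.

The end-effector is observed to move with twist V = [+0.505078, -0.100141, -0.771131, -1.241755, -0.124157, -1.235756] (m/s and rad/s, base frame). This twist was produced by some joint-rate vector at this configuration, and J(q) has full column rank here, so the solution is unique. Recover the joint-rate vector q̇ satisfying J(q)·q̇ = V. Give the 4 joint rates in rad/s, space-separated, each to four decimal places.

-0.9230 0.8850 0.2970 0.5080

o_n = [-0.2966, 0.8548, -0.0310]
J₁: ẑ×o_n = [-0.8548, -0.2966, 0.0000], ω = ẑ
J2: z=[-0.9744, 0.2250, 0.0000] o=[0.0292, 0.1267, 0.4700] → [-0.1127, -0.4882, -0.6362, -0.9744, 0.2250, 0.0000]
J3: z=[-0.9744, 0.2250, 0.0000] o=[0.1182, 0.5120, 0.2771] → [-0.0693, -0.3002, -0.2407, -0.9744, 0.2250, 0.0000]
J4: z=[-0.1773, -0.7678, -0.6157] o=[0.0884, 1.0054, -0.3297] → [-0.3220, 0.2900, -0.2689, -0.1773, -0.7678, -0.6157]
q̇ = J⁺·V = [-0.9230, 0.8850, 0.2970, 0.5080]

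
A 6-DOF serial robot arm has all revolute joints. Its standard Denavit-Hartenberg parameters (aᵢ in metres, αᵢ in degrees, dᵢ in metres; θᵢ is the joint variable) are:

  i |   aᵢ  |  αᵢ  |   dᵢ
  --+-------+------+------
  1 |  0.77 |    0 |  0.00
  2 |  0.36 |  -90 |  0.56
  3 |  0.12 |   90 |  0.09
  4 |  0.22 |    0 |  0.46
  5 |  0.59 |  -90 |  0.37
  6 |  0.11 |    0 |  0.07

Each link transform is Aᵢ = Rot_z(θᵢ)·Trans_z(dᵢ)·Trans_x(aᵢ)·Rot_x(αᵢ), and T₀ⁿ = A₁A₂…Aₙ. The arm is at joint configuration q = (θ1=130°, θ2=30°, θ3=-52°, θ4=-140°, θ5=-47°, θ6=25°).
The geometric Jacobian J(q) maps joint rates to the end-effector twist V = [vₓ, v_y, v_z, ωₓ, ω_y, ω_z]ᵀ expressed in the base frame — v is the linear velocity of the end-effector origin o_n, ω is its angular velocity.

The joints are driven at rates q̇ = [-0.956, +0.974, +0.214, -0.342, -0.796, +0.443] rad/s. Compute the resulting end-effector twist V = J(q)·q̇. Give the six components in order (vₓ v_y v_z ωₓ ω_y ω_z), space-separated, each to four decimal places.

0.2734 -0.3054 0.1937 -0.7342 0.5074 -0.7252

o_n = [0.1886, 0.3803, 0.4580]
J₁: ẑ×o_n = [-0.3803, 0.1886, 0.0000], ω = ẑ
J2: z=[0.0000, 0.0000, 1.0000] o=[-0.4949, 0.5899, 0.0000] → [0.2096, 0.6835, -0.0000, 0.0000, 0.0000, 1.0000]
J3: z=[-0.3420, -0.9397, 0.0000] o=[-0.8332, 0.7130, 0.5600] → [0.0959, -0.0349, 1.0740, -0.3420, -0.9397, 0.0000]
J4: z=[0.7405, -0.2695, 0.6157] o=[-0.9334, 0.6537, 0.6546] → [0.2213, 0.8364, 0.1000, 0.7405, -0.2695, 0.6157]
J5: z=[0.7405, -0.2695, 0.6157] o=[-0.4470, 0.6271, 0.8050] → [0.2455, 0.6482, -0.0115, 0.7405, -0.2695, 0.6157]
J6: z=[0.4100, 0.9070, -0.0960] o=[0.1412, 0.3365, 0.5713] → [-0.0986, 0.0419, -0.0250, 0.4100, 0.9070, -0.0960]
V = J·q̇ = [0.2734, -0.3054, 0.1937, -0.7342, 0.5074, -0.7252]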